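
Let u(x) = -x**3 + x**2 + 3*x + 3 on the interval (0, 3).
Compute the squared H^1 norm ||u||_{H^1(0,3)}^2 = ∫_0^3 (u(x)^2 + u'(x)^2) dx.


||u||_{H^1}^2 = 7659/35

The H^1 norm (squared) on an interval (0, L) is
  ||u||_{H^1}^2 = ∫_0^L u(x)^2 dx + ∫_0^L u'(x)^2 dx.
Compute u'(x) = -3*x**2 + 2*x + 3.
Then u(x)^2 = x**6 - 2*x**5 - 5*x**4 + 15*x**2 + 18*x + 9 and u'(x)^2 = 9*x**4 - 12*x**3 - 14*x**2 + 12*x + 9.
Integrate each monomial from 0 to 3 using ∫_0^3 c·x^n dx = c·3^(n+1)/(n+1):
  ∫_0^3 u(x)^2 dx = ∫_0^3 (x^6 - 2*x^5 - 5*x^4 + 15*x^2 + 18*x + 9) dx. Term by term:
    ∫_0^3 x^6 dx = 2187/7;  ∫_0^3 -2*x^5 dx = -243;  ∫_0^3 -5*x^4 dx = -243;
    ∫_0^3 15*x^2 dx = 135;  ∫_0^3 18*x dx = 81;  ∫_0^3 9 dx = 27.
  Sum: 2187/7 − 243 − 243 + 135 + 81 + 27 = 486/7.
  ∫_0^3 u'(x)^2 dx = ∫_0^3 (9*x^4 - 12*x^3 - 14*x^2 + 12*x + 9) dx. Term by term:
    ∫_0^3 9*x^4 dx = 2187/5;  ∫_0^3 -12*x^3 dx = -243;  ∫_0^3 -14*x^2 dx = -126;
    ∫_0^3 12*x dx = 54;  ∫_0^3 9 dx = 27.
  Sum: 2187/5 − 243 − 126 + 54 + 27 = 747/5.
Adding: ||u||_{H^1}^2 = 486/7 + 747/5 = 7659/35.


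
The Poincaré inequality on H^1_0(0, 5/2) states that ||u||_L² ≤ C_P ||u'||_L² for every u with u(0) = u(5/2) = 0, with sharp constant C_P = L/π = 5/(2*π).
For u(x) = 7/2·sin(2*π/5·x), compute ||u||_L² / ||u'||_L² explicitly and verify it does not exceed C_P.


||u||_L² / ||u'||_L² = 5/(2*π) = C_P.

u(x) = 7/2·sin(2*π/5·x), so u'(x) = 7*π*cos(2*π*x/5)/5.
Writing u(x) = A·sin(kπx/L) with A = 7/2 and k = 1, use ∫_0^L sin²(kπx/L) dx = L/2 and ∫_0^L cos²(kπx/L) dx = L/2.
u² = 49/4·sin²(2*π/5·x) and (u')² = 49*π^2/25·cos²(2*π/5·x), and each of sin², cos² integrates to L/2 = 5/4 over (0, 5/2).
∫_0^5/2 u² dx = 245/16, so ||u||_L² = 7*sqrt(5)/4.
∫_0^5/2 (u')² dx = 49*π^2/20, so ||u'||_L² = 7*sqrt(5)*π/10.
Ratio ||u||_L² / ||u'||_L² = 5/(2*π).
Sharp Poincaré constant on H^1_0(0, 5/2) is C_P = L/π = 5/(2*π), achieved by sin(2*π/5·x).
This is the k = 1 eigenfunction (up to amplitude), so the ratio equals the sharp Poincaré constant exactly.


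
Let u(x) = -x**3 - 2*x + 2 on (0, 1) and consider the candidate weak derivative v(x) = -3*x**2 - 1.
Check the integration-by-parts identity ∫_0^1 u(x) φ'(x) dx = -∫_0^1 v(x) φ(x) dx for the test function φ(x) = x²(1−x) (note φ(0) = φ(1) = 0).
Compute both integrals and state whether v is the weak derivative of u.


LHS = 4/15, RHS = 11/60. No, v is not the weak derivative of u.

u(x) = -x**3 - 2*x + 2, classical derivative u'(x) = -3*x**2 - 2.
φ(x) = x²(1−x), so φ'(x) = x*(2 - 3*x).
Note φ(0) = φ(1) = 0, so the boundary term u·φ vanishes.
LHS = ∫_0^1 u(x) φ'(x) dx = ∫_0^1 (3*x^5 - 2*x^4 + 6*x^3 - 10*x^2 + 4*x) dx. Term by term:
  ∫_0^1 3*x^5 dx = 1/2;  ∫_0^1 -2*x^4 dx = -2/5;  ∫_0^1 6*x^3 dx = 3/2;
  ∫_0^1 -10*x^2 dx = -10/3;  ∫_0^1 4*x dx = 2.
Sum: 1/2 − 2/5 + 3/2 − 10/3 + 2 = 4/15.
So LHS = 4/15.
∫_0^1 v(x) φ(x) dx = ∫_0^1 (3*x^5 - 3*x^4 + x^3 - x^2) dx. Term by term:
  ∫_0^1 3*x^5 dx = 1/2;  ∫_0^1 -3*x^4 dx = -3/5;  ∫_0^1 x^3 dx = 1/4;
  ∫_0^1 -x^2 dx = -1/3.
Sum: 1/2 − 3/5 + 1/4 − 1/3 = -11/60.
So RHS = -∫_0^1 v(x) φ(x) dx = 11/60.
LHS − RHS = 1/12 ≠ 0, so the identity fails.
(For a valid weak derivative the identity must hold for EVERY test function, in particular this one. The failure shows v is NOT the weak derivative of u.)
Correct weak derivative would be u'(x) = -3*x**2 - 2.


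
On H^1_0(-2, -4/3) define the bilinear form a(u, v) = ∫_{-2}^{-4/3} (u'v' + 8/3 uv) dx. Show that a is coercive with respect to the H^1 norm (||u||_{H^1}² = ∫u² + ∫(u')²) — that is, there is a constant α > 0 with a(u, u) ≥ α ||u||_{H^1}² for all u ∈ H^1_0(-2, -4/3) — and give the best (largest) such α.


α = 1

Coercivity of a(·,·) on H^1_0(-2, -4/3) means a(u, u) ≥ α ||u||_{H^1}² for every u ∈ H^1_0.
The interval has length L = 2/3, and Poincaré/coercivity depend only on L. Here a(u, u) = ∫(u')² + (8/3)·∫u².
Here c = 8/3 ≥ 1, so a(u,u) = ∫(u')² + c∫u² ≥ ∫(u')² + ∫u² = ||u||_{H^1}², i.e. α = 1 works. No larger α is possible: a(u,u) ≥ α||u||_{H^1}² means (1−α)∫(u')² ≥ (α−c)∫u², and for the modes u_n = sin(nπ(x−x₀)/L) (x₀ the left endpoint) one has ∫u_n²/∫(u_n')² = (L/(nπ))² → 0, so a(u_n,u_n)/||u_n||_{H^1}² → 1. Hence the optimal constant is α = 1.
Therefore α = 1.


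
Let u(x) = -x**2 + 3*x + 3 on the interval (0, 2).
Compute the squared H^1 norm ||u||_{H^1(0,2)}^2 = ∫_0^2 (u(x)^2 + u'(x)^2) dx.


||u||_{H^1}^2 = 736/15

The H^1 norm (squared) on an interval (0, L) is
  ||u||_{H^1}^2 = ∫_0^L u(x)^2 dx + ∫_0^L u'(x)^2 dx.
Compute u'(x) = 3 - 2*x.
Then u(x)^2 = x**4 - 6*x**3 + 3*x**2 + 18*x + 9 and u'(x)^2 = 4*x**2 - 12*x + 9.
Integrate each monomial from 0 to 2 using ∫_0^2 c·x^n dx = c·2^(n+1)/(n+1):
  ∫_0^2 u(x)^2 dx = ∫_0^2 (x^4 - 6*x^3 + 3*x^2 + 18*x + 9) dx. Term by term:
    ∫_0^2 x^4 dx = 32/5;  ∫_0^2 -6*x^3 dx = -24;  ∫_0^2 3*x^2 dx = 8;
    ∫_0^2 18*x dx = 36;  ∫_0^2 9 dx = 18.
  Sum: 32/5 − 24 + 8 + 36 + 18 = 222/5.
  ∫_0^2 u'(x)^2 dx = ∫_0^2 (4*x^2 - 12*x + 9) dx. Term by term:
    ∫_0^2 4*x^2 dx = 32/3;  ∫_0^2 -12*x dx = -24;  ∫_0^2 9 dx = 18.
  Sum: 32/3 − 24 + 18 = 14/3.
Adding: ||u||_{H^1}^2 = 222/5 + 14/3 = 736/15.


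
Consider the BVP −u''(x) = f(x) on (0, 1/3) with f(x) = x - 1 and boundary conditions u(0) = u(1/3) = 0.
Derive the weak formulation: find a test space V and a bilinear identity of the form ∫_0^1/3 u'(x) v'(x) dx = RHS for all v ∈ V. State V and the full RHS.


V = H^1_0(0, 1/3) (so v(0) = v(1/3) = 0); weak form: ∫_0^1/3 u'v' dx = ∫_0^1/3 (x - 1) v dx for all v ∈ V.

Multiply both sides by a test function v and integrate from 0 to 1/3:
  ∫_0^1/3 −u''(x) v(x) dx = ∫_0^1/3 f(x) v(x) dx.
Integrate the LHS by parts once:
  ∫_0^1/3 −u'' v dx = −[u'(x) v(x)]_0^1/3 + ∫_0^1/3 u'(x) v'(x) dx.
Thus ∫_0^1/3 u'(x) v'(x) dx = ∫_0^1/3 f(x) v(x) dx + [u'(x) v(x)]_0^1/3.
Choose V so that boundary terms are either known or forced to vanish.
u is Dirichlet: u(0) = u(1/3) = 0. Let V = H^1_0(0, 1/3); then v(0) = v(1/3) = 0, and [u' v]_0^1/3 = 0.
Weak formulation: find u (satisfying any essential BC) such that ∫_0^1/3 u'(x) v'(x) dx = ∫_0^1/3 f v dx for all v ∈ V.
Substituting f(x) = x - 1, the right-hand side is ∫_0^1/3 (x - 1) v dx.


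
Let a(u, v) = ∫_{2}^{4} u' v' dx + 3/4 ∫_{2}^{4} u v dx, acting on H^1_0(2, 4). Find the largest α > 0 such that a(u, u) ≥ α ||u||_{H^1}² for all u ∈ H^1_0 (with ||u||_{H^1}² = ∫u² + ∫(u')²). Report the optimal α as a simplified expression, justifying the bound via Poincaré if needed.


α = (3 + π^2)/(4 + π^2)

Coercivity of a(·,·) on H^1_0(2, 4) means a(u, u) ≥ α ||u||_{H^1}² for every u ∈ H^1_0.
The interval has length L = 2, and Poincaré/coercivity depend only on L. Here a(u, u) = ∫(u')² + (3/4)·∫u².
Here 0 < c = 3/4 < 1. The condition a(u,u) ≥ α||u||_{H^1}² reads (1−α)∫(u')² ≥ (α−c)∫u². Any admissible α is ≤ 1 (rapidly oscillating u have ∫u²/∫(u')² → 0), and α = 1 would force 0 ≥ (1−c)∫u², impossible since c < 1; so 1−α > 0. By the sharp Poincaré inequality on H^1_0 of an interval of length L, ∫(u')² ≥ (π/L)²∫u² with equality for the first sine mode sin(π(x−x₀)/L) (x₀ the left endpoint), so the inequality holds for all u iff (1−α)(π/L)² ≥ α − c, i.e. α ≤ ((π/L)² + c)/((π/L)² + 1) = (1 + c(L/π)²)/(1 + (L/π)²). With (π/L)² = π^2/4 and c = 3/4, the largest admissible constant is α = ((π/L)² + c)/((π/L)² + 1).
Simplifying, α = (3 + π^2)/(4 + π^2).


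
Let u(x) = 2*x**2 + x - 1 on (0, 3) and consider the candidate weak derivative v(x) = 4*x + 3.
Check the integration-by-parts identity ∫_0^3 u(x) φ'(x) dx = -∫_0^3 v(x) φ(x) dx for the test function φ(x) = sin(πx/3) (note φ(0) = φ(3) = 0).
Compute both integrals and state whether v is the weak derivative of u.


LHS = -42/π, RHS = -54/π. No, v is not the weak derivative of u.

u(x) = 2*x**2 + x - 1, classical derivative u'(x) = 4*x + 1.
φ(x) = sin(πx/3), so φ'(x) = π*cos(π*x/3)/3.
Note φ(0) = φ(3) = 0, so the boundary term u·φ vanishes.
LHS = ∫_0^3 u(x) φ'(x) dx = ∫_0^3 (2*π*x^2*cos(π*x/3)/3 + π*x*cos(π*x/3)/3 - π*cos(π*x/3)/3) dx. Term by term:
  ∫_0^3 -π*cos(π*x/3)/3 dx = 0;  ∫_0^3 π*x*cos(π*x/3)/3 dx = -6/π;  ∫_0^3 2*π*x^2*cos(π*x/3)/3 dx = -36/π.
Sum: 0 − 6/π − 36/π = -42/π.
So LHS = -42/π.
∫_0^3 v(x) φ(x) dx = ∫_0^3 (4*x*sin(π*x/3) + 3*sin(π*x/3)) dx. Term by term:
  ∫_0^3 3*sin(π*x/3) dx = 18/π;  ∫_0^3 4*x*sin(π*x/3) dx = 36/π.
Sum: 18/π + 36/π = 54/π.
So RHS = -∫_0^3 v(x) φ(x) dx = -54/π.
LHS − RHS = 12/π ≠ 0, so the identity fails.
(For a valid weak derivative the identity must hold for EVERY test function, in particular this one. The failure shows v is NOT the weak derivative of u.)
Correct weak derivative would be u'(x) = 4*x + 1.


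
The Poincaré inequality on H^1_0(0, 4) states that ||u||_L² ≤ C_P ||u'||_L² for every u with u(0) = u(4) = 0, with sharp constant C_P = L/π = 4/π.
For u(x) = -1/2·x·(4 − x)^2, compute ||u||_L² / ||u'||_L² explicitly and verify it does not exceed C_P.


||u||_L² / ||u'||_L² = 2*sqrt(14)/7 < C_P = 4/π.

u(x) = -1/2·x·(4 − x)^2, so u'(x) = (4 - 3*x)*(x/2 - 2).
u(x) = -1/2·x·(4 − x)^2 vanishes at x = 0 and x = 4, so u ∈ H^1_0(0, 4). Differentiate via the product rule and integrate the resulting polynomials term by term.
  ∫_0^4 u² dx = ∫_0^4 (x^6/4 - 4*x^5 + 24*x^4 - 64*x^3 + 64*x^2) dx. Term by term:
    ∫_0^4 x^6/4 dx = 4096/7;  ∫_0^4 -4*x^5 dx = -8192/3;  ∫_0^4 24*x^4 dx = 24576/5;
    ∫_0^4 -64*x^3 dx = -4096;  ∫_0^4 64*x^2 dx = 4096/3.
  Sum: 4096/7 − 8192/3 + 24576/5 − 4096 + 4096/3 = 4096/105.
  ∫_0^4 (u')² dx = ∫_0^4 (9*x^4/4 - 24*x^3 + 88*x^2 - 128*x + 64) dx. Term by term:
    ∫_0^4 9*x^4/4 dx = 2304/5;  ∫_0^4 -24*x^3 dx = -1536;  ∫_0^4 88*x^2 dx = 5632/3;
    ∫_0^4 -128*x dx = -1024;  ∫_0^4 64 dx = 256.
  Sum: 2304/5 − 1536 + 5632/3 − 1024 + 256 = 512/15.
∫_0^4 u² dx = 4096/105, so ||u||_L² = 64*sqrt(105)/105.
∫_0^4 (u')² dx = 512/15, so ||u'||_L² = 16*sqrt(30)/15.
Ratio ||u||_L² / ||u'||_L² = 2*sqrt(14)/7.
Sharp Poincaré constant on H^1_0(0, 4) is C_P = L/π = 4/π, achieved by sin(π/4·x).
A polynomial bump cannot attain the sharp Poincaré constant (only the first sine eigenfunction does), so the ratio is strictly less than C_P, consistent with ||u||_L² ≤ C_P ||u'||_L².


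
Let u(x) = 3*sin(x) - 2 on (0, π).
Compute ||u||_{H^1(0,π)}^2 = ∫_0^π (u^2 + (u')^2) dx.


||u||_{H^1(0,π)}^2 = -24 + 13*π

u'(x) = 3*cos(x).
Expand u² and (u')² and integrate term by term on (0, π), using: for integers n ≥ 1, ∫_0^π sin²(nx) dx = ∫_0^π cos²(nx) dx = π/2; for n ≠ n', ∫_0^π sin(nx)sin(n'x) dx = ∫_0^π cos(nx)cos(n'x) dx = 0; and by product-to-sum, ∫_0^π sin(nx)cos(n'x) dx = ½∫_0^π [sin((n+n')x) + sin((n−n')x)] dx, which is 0 when n+n' is even and 2n/(n²−n'²) when n+n' is odd (it need not vanish on (0, π)). For the constant mode: ∫_0^π 1 dx = π, ∫_0^π cos(nx) dx = 0, ∫_0^π sin(nx) dx = (1−(−1)^n)/n.
  u² squared terms: (-2)²·∫1 dx = 4·π = 4*π;  (3)²·∫sin(x)² dx = 9·π/2 = 9*π/2.
  u² cross terms: 2·(-2)·(3)·∫1·sin(x) dx = -12·(2) = -24.
  So ∫_0^π u² dx = 4*π + 9*π/2 − 24 = -24 + 17*π/2.
  (u')² squared terms: (3)²·∫cos(x)² dx = 9·π/2 = 9*π/2.
  So ∫_0^π (u')² dx = 9*π/2.
||u||_{H^1}^2 = (-24 + 17*π/2) + (9*π/2) = -24 + 13*π.


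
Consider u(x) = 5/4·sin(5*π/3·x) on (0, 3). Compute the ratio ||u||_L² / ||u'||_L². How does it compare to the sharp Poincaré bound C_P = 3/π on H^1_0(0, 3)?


||u||_L² / ||u'||_L² = 3/(5*π) < C_P = 3/π.

u(x) = 5/4·sin(5*π/3·x), so u'(x) = 25*π*cos(5*π*x/3)/12.
Writing u(x) = A·sin(kπx/L) with A = 5/4 and k = 5, use ∫_0^L sin²(kπx/L) dx = L/2 and ∫_0^L cos²(kπx/L) dx = L/2.
u² = 25/16·sin²(5*π/3·x) and (u')² = 625*π^2/144·cos²(5*π/3·x), and each of sin², cos² integrates to L/2 = 3/2 over (0, 3).
∫_0^3 u² dx = 75/32, so ||u||_L² = 5*sqrt(6)/8.
∫_0^3 (u')² dx = 625*π^2/96, so ||u'||_L² = 25*sqrt(6)*π/24.
Ratio ||u||_L² / ||u'||_L² = 3/(5*π).
Sharp Poincaré constant on H^1_0(0, 3) is C_P = L/π = 3/π, achieved by sin(π/3·x).
This is the k = 5 harmonic; the ratio L/(kπ) is strictly less than C_P = L/π, consistent with the sharp inequality ||u||_L² ≤ C_P ||u'||_L².


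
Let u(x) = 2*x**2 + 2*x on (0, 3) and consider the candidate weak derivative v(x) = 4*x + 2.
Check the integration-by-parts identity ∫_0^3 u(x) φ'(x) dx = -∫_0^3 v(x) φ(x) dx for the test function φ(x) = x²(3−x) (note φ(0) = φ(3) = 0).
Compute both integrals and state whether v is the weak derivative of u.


LHS = -621/10, RHS = -621/10. Yes, v = u' weakly.

u(x) = 2*x**2 + 2*x, classical derivative u'(x) = 4*x + 2.
φ(x) = x²(3−x), so φ'(x) = 3*x*(2 - x).
Note φ(0) = φ(3) = 0, so the boundary term u·φ vanishes.
LHS = ∫_0^3 u(x) φ'(x) dx = ∫_0^3 (-6*x^4 + 6*x^3 + 12*x^2) dx. Term by term:
  ∫_0^3 -6*x^4 dx = -1458/5;  ∫_0^3 6*x^3 dx = 243/2;  ∫_0^3 12*x^2 dx = 108.
Sum: -1458/5 + 243/2 + 108 = -621/10.
So LHS = -621/10.
∫_0^3 v(x) φ(x) dx = ∫_0^3 (-4*x^4 + 10*x^3 + 6*x^2) dx. Term by term:
  ∫_0^3 -4*x^4 dx = -972/5;  ∫_0^3 10*x^3 dx = 405/2;  ∫_0^3 6*x^2 dx = 54.
Sum: -972/5 + 405/2 + 54 = 621/10.
So RHS = -∫_0^3 v(x) φ(x) dx = -621/10.
LHS = RHS, so the identity holds for this test φ.
Moreover u is smooth here and v(x) = u'(x) = 4*x + 2 pointwise, so the identity holds for every test function. Hence v is the weak derivative of u.


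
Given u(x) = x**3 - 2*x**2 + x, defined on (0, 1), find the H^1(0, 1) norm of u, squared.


||u||_{H^1}^2 = 1/7

The H^1 norm (squared) on an interval (0, L) is
  ||u||_{H^1}^2 = ∫_0^L u(x)^2 dx + ∫_0^L u'(x)^2 dx.
Compute u'(x) = 3*x**2 - 4*x + 1.
Then u(x)^2 = x**6 - 4*x**5 + 6*x**4 - 4*x**3 + x**2 and u'(x)^2 = 9*x**4 - 24*x**3 + 22*x**2 - 8*x + 1.
Integrate each monomial from 0 to 1 using ∫_0^1 c·x^n dx = c·1^(n+1)/(n+1):
  ∫_0^1 u(x)^2 dx = ∫_0^1 (x^6 - 4*x^5 + 6*x^4 - 4*x^3 + x^2) dx. Term by term:
    ∫_0^1 x^6 dx = 1/7;  ∫_0^1 -4*x^5 dx = -2/3;  ∫_0^1 6*x^4 dx = 6/5;
    ∫_0^1 -4*x^3 dx = -1;  ∫_0^1 x^2 dx = 1/3.
  Sum: 1/7 − 2/3 + 6/5 − 1 + 1/3 = 1/105.
  ∫_0^1 u'(x)^2 dx = ∫_0^1 (9*x^4 - 24*x^3 + 22*x^2 - 8*x + 1) dx. Term by term:
    ∫_0^1 9*x^4 dx = 9/5;  ∫_0^1 -24*x^3 dx = -6;  ∫_0^1 22*x^2 dx = 22/3;
    ∫_0^1 -8*x dx = -4;  ∫_0^1 1 dx = 1.
  Sum: 9/5 − 6 + 22/3 − 4 + 1 = 2/15.
Adding: ||u||_{H^1}^2 = 1/105 + 2/15 = 1/7.


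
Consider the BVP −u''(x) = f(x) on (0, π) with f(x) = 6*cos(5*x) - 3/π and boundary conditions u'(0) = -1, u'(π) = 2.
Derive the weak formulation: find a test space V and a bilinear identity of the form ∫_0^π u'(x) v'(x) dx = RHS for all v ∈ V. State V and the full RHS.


V = H^1(0, π) (v unrestricted at boundary; u is determined up to an additive constant); weak form: ∫_0^π u'v' dx = ∫_0^π (6*cos(5*x) - 3/π) v dx + 2·v(π) + v(0) for all v ∈ V.

Multiply both sides by a test function v and integrate from 0 to π:
  ∫_0^π −u''(x) v(x) dx = ∫_0^π f(x) v(x) dx.
Integrate the LHS by parts once:
  ∫_0^π −u'' v dx = −[u'(x) v(x)]_0^π + ∫_0^π u'(x) v'(x) dx.
Thus ∫_0^π u'(x) v'(x) dx = ∫_0^π f(x) v(x) dx + [u'(x) v(x)]_0^π.
Choose V so that boundary terms are either known or forced to vanish.
u has inhomogeneous Neumann u'(0) = -1, u'(π) = 2. [u' v]_0^π = (2)·v(π) − (-1)·v(0) = 2·v(π) + v(0). Take V = H^1(0, π); boundary term becomes part of RHS.
Weak formulation: find u (satisfying any essential BC) such that ∫_0^π u'(x) v'(x) dx = ∫_0^π f v dx + 2·v(π) + v(0) for all v ∈ V (Neumann data are natural BCs: they enter the RHS as boundary terms).
Substituting f(x) = 6*cos(5*x) - 3/π, the right-hand side is ∫_0^π (6*cos(5*x) - 3/π) v dx + 2·v(π) + v(0).
Compatibility check (pure Neumann): taking v ≡ 1 ∈ V gives 0 = ∫_0^π f dx + (2) − (-1), i.e. ∫_0^π f dx must equal u'(0) − u'(π) = -3. Indeed ∫_0^π (6*cos(5*x) - 3/π) dx = -3, so the data are compatible. The solution is then unique only up to an additive constant (fix it e.g. by requiring ∫_0^π u dx = 0).


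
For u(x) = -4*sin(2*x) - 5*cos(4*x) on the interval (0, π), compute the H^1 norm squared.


||u||_{H^1(0,π)}^2 = 505*π/2

u'(x) = 20*sin(4*x) - 8*cos(2*x).
Expand u² and (u')² and integrate term by term on (0, π), using: for integers n ≥ 1, ∫_0^π sin²(nx) dx = ∫_0^π cos²(nx) dx = π/2; for n ≠ n', ∫_0^π sin(nx)sin(n'x) dx = ∫_0^π cos(nx)cos(n'x) dx = 0; and by product-to-sum, ∫_0^π sin(nx)cos(n'x) dx = ½∫_0^π [sin((n+n')x) + sin((n−n')x)] dx, which is 0 when n+n' is even and 2n/(n²−n'²) when n+n' is odd (it need not vanish on (0, π)).
  u² squared terms: (-5)²·∫cos(4x)² dx = 25·π/2 = 25*π/2;  (-4)²·∫sin(2x)² dx = 16·π/2 = 8*π.
  u² cross terms: 2·(-5)·(-4)·∫cos(4x)·sin(2x) dx = 40·(0) = 0.
  So ∫_0^π u² dx = 25*π/2 + 8*π + 0 = 41*π/2.
  (u')² squared terms: (-8)²·∫cos(2x)² dx = 64·π/2 = 32*π;  (20)²·∫sin(4x)² dx = 400·π/2 = 200*π.
  (u')² cross terms: 2·(-8)·(20)·∫cos(2x)·sin(4x) dx = -320·(0) = 0.
  So ∫_0^π (u')² dx = 32*π + 200*π + 0 = 232*π.
||u||_{H^1}^2 = (41*π/2) + (232*π) = 505*π/2.


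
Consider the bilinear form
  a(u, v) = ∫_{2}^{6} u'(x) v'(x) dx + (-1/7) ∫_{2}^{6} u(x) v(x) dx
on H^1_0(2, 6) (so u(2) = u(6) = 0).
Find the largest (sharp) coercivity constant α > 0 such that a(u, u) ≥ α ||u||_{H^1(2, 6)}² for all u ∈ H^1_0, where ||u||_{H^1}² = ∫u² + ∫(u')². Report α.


α = (-16/7 + π^2)/(π^2 + 16)

Coercivity of a(·,·) on H^1_0(2, 6) means a(u, u) ≥ α ||u||_{H^1}² for every u ∈ H^1_0.
The interval has length L = 4, and Poincaré/coercivity depend only on L. Here a(u, u) = ∫(u')² + (-1/7)·∫u².
Here c = -1/7 < 0 with |c| < (π/L)² = π^2/16, so coercivity still holds. The condition a(u,u) ≥ α||u||_{H^1}² reads (1−α)∫(u')² ≥ (α−c)∫u². Any admissible α is ≤ 1 (rapidly oscillating u have ∫u²/∫(u')² → 0), and α = 1 would force 0 ≥ (1−c)∫u², impossible since c < 1; so 1−α > 0. By the sharp Poincaré inequality on H^1_0 of an interval of length L, ∫(u')² ≥ (π/L)²∫u² with equality for the first sine mode sin(π(x−x₀)/L) (x₀ the left endpoint), so the inequality holds for all u iff (1−α)(π/L)² ≥ α − c, i.e. α ≤ ((π/L)² + c)/((π/L)² + 1) = (1 + c(L/π)²)/(1 + (L/π)²). (Direct route, valid since c ≤ 0: Poincaré gives c∫u² ≥ c(L/π)²∫(u')², so a(u,u) ≥ (1 + c(L/π)²)∫(u')², while ||u||_{H^1}² ≤ (1 + (L/π)²)∫(u')²; dividing yields the same α.) With (π/L)² = π^2/16 and c = -1/7, the largest admissible constant is α = ((π/L)² + c)/((π/L)² + 1).
Simplifying, α = (-16/7 + π^2)/(π^2 + 16).


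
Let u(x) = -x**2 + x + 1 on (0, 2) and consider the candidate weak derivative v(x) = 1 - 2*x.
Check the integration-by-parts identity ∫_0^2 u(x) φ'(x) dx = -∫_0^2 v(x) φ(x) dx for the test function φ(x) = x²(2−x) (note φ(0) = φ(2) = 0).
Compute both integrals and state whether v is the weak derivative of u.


LHS = 28/15, RHS = 28/15. Yes, v = u' weakly.

u(x) = -x**2 + x + 1, classical derivative u'(x) = 1 - 2*x.
φ(x) = x²(2−x), so φ'(x) = x*(4 - 3*x).
Note φ(0) = φ(2) = 0, so the boundary term u·φ vanishes.
LHS = ∫_0^2 u(x) φ'(x) dx = ∫_0^2 (3*x^4 - 7*x^3 + x^2 + 4*x) dx. Term by term:
  ∫_0^2 3*x^4 dx = 96/5;  ∫_0^2 -7*x^3 dx = -28;  ∫_0^2 x^2 dx = 8/3;
  ∫_0^2 4*x dx = 8.
Sum: 96/5 − 28 + 8/3 + 8 = 28/15.
So LHS = 28/15.
∫_0^2 v(x) φ(x) dx = ∫_0^2 (2*x^4 - 5*x^3 + 2*x^2) dx. Term by term:
  ∫_0^2 2*x^4 dx = 64/5;  ∫_0^2 -5*x^3 dx = -20;  ∫_0^2 2*x^2 dx = 16/3.
Sum: 64/5 − 20 + 16/3 = -28/15.
So RHS = -∫_0^2 v(x) φ(x) dx = 28/15.
LHS = RHS, so the identity holds for this test φ.
Moreover u is smooth here and v(x) = u'(x) = 1 - 2*x pointwise, so the identity holds for every test function. Hence v is the weak derivative of u.


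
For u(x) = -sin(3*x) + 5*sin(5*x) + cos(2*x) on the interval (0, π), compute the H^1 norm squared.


||u||_{H^1(0,π)}^2 = 248/21 + 665*π/2

u'(x) = -2*sin(2*x) - 3*cos(3*x) + 25*cos(5*x).
Expand u² and (u')² and integrate term by term on (0, π), using: for integers n ≥ 1, ∫_0^π sin²(nx) dx = ∫_0^π cos²(nx) dx = π/2; for n ≠ n', ∫_0^π sin(nx)sin(n'x) dx = ∫_0^π cos(nx)cos(n'x) dx = 0; and by product-to-sum, ∫_0^π sin(nx)cos(n'x) dx = ½∫_0^π [sin((n+n')x) + sin((n−n')x)] dx, which is 0 when n+n' is even and 2n/(n²−n'²) when n+n' is odd (it need not vanish on (0, π)).
  u² squared terms: (-1)²·∫sin(3x)² dx = 1·π/2 = π/2;  (5)²·∫sin(5x)² dx = 25·π/2 = 25*π/2;  (1)²·∫cos(2x)² dx = 1·π/2 = π/2.
  u² cross terms: 2·(-1)·(5)·∫sin(3x)·sin(5x) dx = -10·(0) = 0;  2·(-1)·(1)·∫sin(3x)·cos(2x) dx = -2·(6/5) = -12/5;  2·(5)·(1)·∫sin(5x)·cos(2x) dx = 10·(10/21) = 100/21.
  So ∫_0^π u² dx = π/2 + 25*π/2 + π/2 + 0 − 12/5 + 100/21 = 248/105 + 27*π/2.
  (u')² squared terms: (-3)²·∫cos(3x)² dx = 9·π/2 = 9*π/2;  (-2)²·∫sin(2x)² dx = 4·π/2 = 2*π;  (25)²·∫cos(5x)² dx = 625·π/2 = 625*π/2.
  (u')² cross terms: 2·(-3)·(-2)·∫cos(3x)·sin(2x) dx = 12·(-4/5) = -48/5;  2·(-3)·(25)·∫cos(3x)·cos(5x) dx = -150·(0) = 0;  2·(-2)·(25)·∫sin(2x)·cos(5x) dx = -100·(-4/21) = 400/21.
  So ∫_0^π (u')² dx = 9*π/2 + 2*π + 625*π/2 − 48/5 + 0 + 400/21 = 992/105 + 319*π.
||u||_{H^1}^2 = (248/105 + 27*π/2) + (992/105 + 319*π) = 248/21 + 665*π/2.


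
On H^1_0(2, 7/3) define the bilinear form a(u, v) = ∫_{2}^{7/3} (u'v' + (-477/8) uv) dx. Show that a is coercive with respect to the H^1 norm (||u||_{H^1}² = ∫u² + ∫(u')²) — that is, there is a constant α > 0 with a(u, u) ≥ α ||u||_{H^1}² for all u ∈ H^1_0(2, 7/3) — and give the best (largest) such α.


α = 9*(-53 + 8*π^2)/(8*(1 + 9*π^2))

Coercivity of a(·,·) on H^1_0(2, 7/3) means a(u, u) ≥ α ||u||_{H^1}² for every u ∈ H^1_0.
The interval has length L = 1/3, and Poincaré/coercivity depend only on L. Here a(u, u) = ∫(u')² + (-477/8)·∫u².
Here c = -477/8 < 0 with |c| < (π/L)² = 9*π^2, so coercivity still holds. The condition a(u,u) ≥ α||u||_{H^1}² reads (1−α)∫(u')² ≥ (α−c)∫u². Any admissible α is ≤ 1 (rapidly oscillating u have ∫u²/∫(u')² → 0), and α = 1 would force 0 ≥ (1−c)∫u², impossible since c < 1; so 1−α > 0. By the sharp Poincaré inequality on H^1_0 of an interval of length L, ∫(u')² ≥ (π/L)²∫u² with equality for the first sine mode sin(π(x−x₀)/L) (x₀ the left endpoint), so the inequality holds for all u iff (1−α)(π/L)² ≥ α − c, i.e. α ≤ ((π/L)² + c)/((π/L)² + 1) = (1 + c(L/π)²)/(1 + (L/π)²). (Direct route, valid since c ≤ 0: Poincaré gives c∫u² ≥ c(L/π)²∫(u')², so a(u,u) ≥ (1 + c(L/π)²)∫(u')², while ||u||_{H^1}² ≤ (1 + (L/π)²)∫(u')²; dividing yields the same α.) With (π/L)² = 9*π^2 and c = -477/8, the largest admissible constant is α = ((π/L)² + c)/((π/L)² + 1).
Simplifying, α = 9*(-53 + 8*π^2)/(8*(1 + 9*π^2)).


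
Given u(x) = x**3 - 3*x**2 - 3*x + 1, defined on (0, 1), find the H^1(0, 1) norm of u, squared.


||u||_{H^1}^2 = 1034/35

The H^1 norm (squared) on an interval (0, L) is
  ||u||_{H^1}^2 = ∫_0^L u(x)^2 dx + ∫_0^L u'(x)^2 dx.
Compute u'(x) = 3*x**2 - 6*x - 3.
Then u(x)^2 = x**6 - 6*x**5 + 3*x**4 + 20*x**3 + 3*x**2 - 6*x + 1 and u'(x)^2 = 9*x**4 - 36*x**3 + 18*x**2 + 36*x + 9.
Integrate each monomial from 0 to 1 using ∫_0^1 c·x^n dx = c·1^(n+1)/(n+1):
  ∫_0^1 u(x)^2 dx = ∫_0^1 (x^6 - 6*x^5 + 3*x^4 + 20*x^3 + 3*x^2 - 6*x + 1) dx. Term by term:
    ∫_0^1 x^6 dx = 1/7;  ∫_0^1 -6*x^5 dx = -1;  ∫_0^1 3*x^4 dx = 3/5;
    ∫_0^1 20*x^3 dx = 5;  ∫_0^1 3*x^2 dx = 1;  ∫_0^1 -6*x dx = -3;
    ∫_0^1 1 dx = 1.
  Sum: 1/7 − 1 + 3/5 + 5 + 1 − 3 + 1 = 131/35.
  ∫_0^1 u'(x)^2 dx = ∫_0^1 (9*x^4 - 36*x^3 + 18*x^2 + 36*x + 9) dx. Term by term:
    ∫_0^1 9*x^4 dx = 9/5;  ∫_0^1 -36*x^3 dx = -9;  ∫_0^1 18*x^2 dx = 6;
    ∫_0^1 36*x dx = 18;  ∫_0^1 9 dx = 9.
  Sum: 9/5 − 9 + 6 + 18 + 9 = 129/5.
Adding: ||u||_{H^1}^2 = 131/35 + 129/5 = 1034/35.


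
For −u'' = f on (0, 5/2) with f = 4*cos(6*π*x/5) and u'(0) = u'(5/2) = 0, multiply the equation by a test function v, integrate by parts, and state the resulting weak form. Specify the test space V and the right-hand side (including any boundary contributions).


V = H^1(0, 5/2) (no boundary constraint on v; u is determined up to an additive constant); weak form: ∫_0^5/2 u'v' dx = ∫_0^5/2 (4*cos(6*π*x/5)) v dx for all v ∈ V.

Multiply both sides by a test function v and integrate from 0 to 5/2:
  ∫_0^5/2 −u''(x) v(x) dx = ∫_0^5/2 f(x) v(x) dx.
Integrate the LHS by parts once:
  ∫_0^5/2 −u'' v dx = −[u'(x) v(x)]_0^5/2 + ∫_0^5/2 u'(x) v'(x) dx.
Thus ∫_0^5/2 u'(x) v'(x) dx = ∫_0^5/2 f(x) v(x) dx + [u'(x) v(x)]_0^5/2.
Choose V so that boundary terms are either known or forced to vanish.
u has homogeneous Neumann: u'(0) = u'(5/2) = 0. So [u' v]_0^5/2 = 0·v(5/2) − 0·v(0) = 0 for any v; take V = H^1(0, 5/2).
Weak formulation: find u (satisfying any essential BC) such that ∫_0^5/2 u'(x) v'(x) dx = ∫_0^5/2 f v dx for all v ∈ V (homogeneous Neumann, so boundary terms vanish).
Substituting f(x) = 4*cos(6*π*x/5), the right-hand side is ∫_0^5/2 (4*cos(6*π*x/5)) v dx.
Compatibility check (pure Neumann): taking v ≡ 1 ∈ V gives 0 = ∫_0^5/2 f dx + (0) − (0), i.e. ∫_0^5/2 f dx must equal u'(0) − u'(5/2) = 0. Indeed ∫_0^5/2 (4*cos(6*π*x/5)) dx = 0, so the data are compatible. The solution is then unique only up to an additive constant (fix it e.g. by requiring ∫_0^5/2 u dx = 0).


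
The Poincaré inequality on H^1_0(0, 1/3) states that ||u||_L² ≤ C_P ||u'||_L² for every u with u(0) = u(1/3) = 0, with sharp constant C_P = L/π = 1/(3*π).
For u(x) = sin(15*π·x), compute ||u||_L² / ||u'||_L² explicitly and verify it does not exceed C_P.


||u||_L² / ||u'||_L² = 1/(15*π) < C_P = 1/(3*π).

u(x) = sin(15*π·x), so u'(x) = 15*π*cos(15*π*x).
Writing u(x) = A·sin(kπx/L) with A = 1 and k = 5, use ∫_0^L sin²(kπx/L) dx = L/2 and ∫_0^L cos²(kπx/L) dx = L/2.
u² = 1·sin²(15*π·x) and (u')² = 225*π^2·cos²(15*π·x), and each of sin², cos² integrates to L/2 = 1/6 over (0, 1/3).
∫_0^1/3 u² dx = 1/6, so ||u||_L² = sqrt(6)/6.
∫_0^1/3 (u')² dx = 75*π^2/2, so ||u'||_L² = 5*sqrt(6)*π/2.
Ratio ||u||_L² / ||u'||_L² = 1/(15*π).
Sharp Poincaré constant on H^1_0(0, 1/3) is C_P = L/π = 1/(3*π), achieved by sin(3*π·x).
This is the k = 5 harmonic; the ratio L/(kπ) is strictly less than C_P = L/π, consistent with the sharp inequality ||u||_L² ≤ C_P ||u'||_L².


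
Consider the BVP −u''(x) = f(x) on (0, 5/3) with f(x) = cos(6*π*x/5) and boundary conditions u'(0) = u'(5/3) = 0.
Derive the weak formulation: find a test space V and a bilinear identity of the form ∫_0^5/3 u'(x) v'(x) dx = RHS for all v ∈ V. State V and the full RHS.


V = H^1(0, 5/3) (no boundary constraint on v; u is determined up to an additive constant); weak form: ∫_0^5/3 u'v' dx = ∫_0^5/3 (cos(6*π*x/5)) v dx for all v ∈ V.

Multiply both sides by a test function v and integrate from 0 to 5/3:
  ∫_0^5/3 −u''(x) v(x) dx = ∫_0^5/3 f(x) v(x) dx.
Integrate the LHS by parts once:
  ∫_0^5/3 −u'' v dx = −[u'(x) v(x)]_0^5/3 + ∫_0^5/3 u'(x) v'(x) dx.
Thus ∫_0^5/3 u'(x) v'(x) dx = ∫_0^5/3 f(x) v(x) dx + [u'(x) v(x)]_0^5/3.
Choose V so that boundary terms are either known or forced to vanish.
u has homogeneous Neumann: u'(0) = u'(5/3) = 0. So [u' v]_0^5/3 = 0·v(5/3) − 0·v(0) = 0 for any v; take V = H^1(0, 5/3).
Weak formulation: find u (satisfying any essential BC) such that ∫_0^5/3 u'(x) v'(x) dx = ∫_0^5/3 f v dx for all v ∈ V (homogeneous Neumann, so boundary terms vanish).
Substituting f(x) = cos(6*π*x/5), the right-hand side is ∫_0^5/3 (cos(6*π*x/5)) v dx.
Compatibility check (pure Neumann): taking v ≡ 1 ∈ V gives 0 = ∫_0^5/3 f dx + (0) − (0), i.e. ∫_0^5/3 f dx must equal u'(0) − u'(5/3) = 0. Indeed ∫_0^5/3 (cos(6*π*x/5)) dx = 0, so the data are compatible. The solution is then unique only up to an additive constant (fix it e.g. by requiring ∫_0^5/3 u dx = 0).


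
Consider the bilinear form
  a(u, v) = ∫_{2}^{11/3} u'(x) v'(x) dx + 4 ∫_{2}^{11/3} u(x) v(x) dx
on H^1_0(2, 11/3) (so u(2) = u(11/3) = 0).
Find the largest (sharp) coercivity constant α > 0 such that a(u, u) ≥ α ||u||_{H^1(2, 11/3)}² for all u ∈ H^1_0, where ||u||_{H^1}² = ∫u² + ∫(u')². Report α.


α = 1

Coercivity of a(·,·) on H^1_0(2, 11/3) means a(u, u) ≥ α ||u||_{H^1}² for every u ∈ H^1_0.
The interval has length L = 5/3, and Poincaré/coercivity depend only on L. Here a(u, u) = ∫(u')² + (4)·∫u².
Here c = 4 ≥ 1, so a(u,u) = ∫(u')² + c∫u² ≥ ∫(u')² + ∫u² = ||u||_{H^1}², i.e. α = 1 works. No larger α is possible: a(u,u) ≥ α||u||_{H^1}² means (1−α)∫(u')² ≥ (α−c)∫u², and for the modes u_n = sin(nπ(x−x₀)/L) (x₀ the left endpoint) one has ∫u_n²/∫(u_n')² = (L/(nπ))² → 0, so a(u_n,u_n)/||u_n||_{H^1}² → 1. Hence the optimal constant is α = 1.
Therefore α = 1.


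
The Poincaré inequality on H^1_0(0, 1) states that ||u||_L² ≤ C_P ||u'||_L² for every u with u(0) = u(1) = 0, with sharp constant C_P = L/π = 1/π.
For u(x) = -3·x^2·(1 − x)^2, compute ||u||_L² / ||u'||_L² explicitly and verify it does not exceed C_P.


||u||_L² / ||u'||_L² = sqrt(3)/6 < C_P = 1/π.

u(x) = -3·x^2·(1 − x)^2, so u'(x) = 6*x*(x*(1 - x) - (x - 1)^2).
u(x) = -3·x^2·(1 − x)^2 vanishes at x = 0 and x = 1, so u ∈ H^1_0(0, 1). Differentiate via the product rule and integrate the resulting polynomials term by term.
  ∫_0^1 u² dx = ∫_0^1 (9*x^8 - 36*x^7 + 54*x^6 - 36*x^5 + 9*x^4) dx. Term by term:
    ∫_0^1 9*x^8 dx = 1;  ∫_0^1 -36*x^7 dx = -9/2;  ∫_0^1 54*x^6 dx = 54/7;
    ∫_0^1 -36*x^5 dx = -6;  ∫_0^1 9*x^4 dx = 9/5.
  Sum: 1 − 9/2 + 54/7 − 6 + 9/5 = 1/70.
  ∫_0^1 (u')² dx = ∫_0^1 (144*x^6 - 432*x^5 + 468*x^4 - 216*x^3 + 36*x^2) dx. Term by term:
    ∫_0^1 144*x^6 dx = 144/7;  ∫_0^1 -432*x^5 dx = -72;  ∫_0^1 468*x^4 dx = 468/5;
    ∫_0^1 -216*x^3 dx = -54;  ∫_0^1 36*x^2 dx = 12.
  Sum: 144/7 − 72 + 468/5 − 54 + 12 = 6/35.
∫_0^1 u² dx = 1/70, so ||u||_L² = sqrt(70)/70.
∫_0^1 (u')² dx = 6/35, so ||u'||_L² = sqrt(210)/35.
Ratio ||u||_L² / ||u'||_L² = sqrt(3)/6.
Sharp Poincaré constant on H^1_0(0, 1) is C_P = L/π = 1/π, achieved by sin(π·x).
A polynomial bump cannot attain the sharp Poincaré constant (only the first sine eigenfunction does), so the ratio is strictly less than C_P, consistent with ||u||_L² ≤ C_P ||u'||_L².


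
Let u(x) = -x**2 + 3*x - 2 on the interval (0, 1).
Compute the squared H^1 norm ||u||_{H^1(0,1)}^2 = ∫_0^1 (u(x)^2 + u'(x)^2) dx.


||u||_{H^1}^2 = 161/30

The H^1 norm (squared) on an interval (0, L) is
  ||u||_{H^1}^2 = ∫_0^L u(x)^2 dx + ∫_0^L u'(x)^2 dx.
Compute u'(x) = 3 - 2*x.
Then u(x)^2 = x**4 - 6*x**3 + 13*x**2 - 12*x + 4 and u'(x)^2 = 4*x**2 - 12*x + 9.
Integrate each monomial from 0 to 1 using ∫_0^1 c·x^n dx = c·1^(n+1)/(n+1):
  ∫_0^1 u(x)^2 dx = ∫_0^1 (x^4 - 6*x^3 + 13*x^2 - 12*x + 4) dx. Term by term:
    ∫_0^1 x^4 dx = 1/5;  ∫_0^1 -6*x^3 dx = -3/2;  ∫_0^1 13*x^2 dx = 13/3;
    ∫_0^1 -12*x dx = -6;  ∫_0^1 4 dx = 4.
  Sum: 1/5 − 3/2 + 13/3 − 6 + 4 = 31/30.
  ∫_0^1 u'(x)^2 dx = ∫_0^1 (4*x^2 - 12*x + 9) dx. Term by term:
    ∫_0^1 4*x^2 dx = 4/3;  ∫_0^1 -12*x dx = -6;  ∫_0^1 9 dx = 9.
  Sum: 4/3 − 6 + 9 = 13/3.
Adding: ||u||_{H^1}^2 = 31/30 + 13/3 = 161/30.


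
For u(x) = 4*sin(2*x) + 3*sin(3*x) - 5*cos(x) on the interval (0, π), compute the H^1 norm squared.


||u||_{H^1(0,π)}^2 = -320/3 + 110*π

u'(x) = 5*sin(x) + 8*cos(2*x) + 9*cos(3*x).
Expand u² and (u')² and integrate term by term on (0, π), using: for integers n ≥ 1, ∫_0^π sin²(nx) dx = ∫_0^π cos²(nx) dx = π/2; for n ≠ n', ∫_0^π sin(nx)sin(n'x) dx = ∫_0^π cos(nx)cos(n'x) dx = 0; and by product-to-sum, ∫_0^π sin(nx)cos(n'x) dx = ½∫_0^π [sin((n+n')x) + sin((n−n')x)] dx, which is 0 when n+n' is even and 2n/(n²−n'²) when n+n' is odd (it need not vanish on (0, π)).
  u² squared terms: (-5)²·∫cos(x)² dx = 25·π/2 = 25*π/2;  (3)²·∫sin(3x)² dx = 9·π/2 = 9*π/2;  (4)²·∫sin(2x)² dx = 16·π/2 = 8*π.
  u² cross terms: 2·(-5)·(3)·∫cos(x)·sin(3x) dx = -30·(0) = 0;  2·(-5)·(4)·∫cos(x)·sin(2x) dx = -40·(4/3) = -160/3;  2·(3)·(4)·∫sin(3x)·sin(2x) dx = 24·(0) = 0.
  So ∫_0^π u² dx = 25*π/2 + 9*π/2 + 8*π + 0 − 160/3 + 0 = -160/3 + 25*π.
  (u')² squared terms: (5)²·∫sin(x)² dx = 25·π/2 = 25*π/2;  (8)²·∫cos(2x)² dx = 64·π/2 = 32*π;  (9)²·∫cos(3x)² dx = 81·π/2 = 81*π/2.
  (u')² cross terms: 2·(5)·(8)·∫sin(x)·cos(2x) dx = 80·(-2/3) = -160/3;  2·(5)·(9)·∫sin(x)·cos(3x) dx = 90·(0) = 0;  2·(8)·(9)·∫cos(2x)·cos(3x) dx = 144·(0) = 0.
  So ∫_0^π (u')² dx = 25*π/2 + 32*π + 81*π/2 − 160/3 + 0 + 0 = -160/3 + 85*π.
||u||_{H^1}^2 = (-160/3 + 25*π) + (-160/3 + 85*π) = -320/3 + 110*π.


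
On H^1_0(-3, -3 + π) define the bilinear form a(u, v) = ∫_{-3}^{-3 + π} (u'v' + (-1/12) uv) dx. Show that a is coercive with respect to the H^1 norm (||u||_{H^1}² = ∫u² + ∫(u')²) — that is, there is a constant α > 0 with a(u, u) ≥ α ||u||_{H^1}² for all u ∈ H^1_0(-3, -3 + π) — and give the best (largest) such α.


α = 11/24

Coercivity of a(·,·) on H^1_0(-3, -3 + π) means a(u, u) ≥ α ||u||_{H^1}² for every u ∈ H^1_0.
The interval has length L = π, and Poincaré/coercivity depend only on L. Here a(u, u) = ∫(u')² + (-1/12)·∫u².
Here c = -1/12 < 0 with |c| < (π/L)² = 1, so coercivity still holds. The condition a(u,u) ≥ α||u||_{H^1}² reads (1−α)∫(u')² ≥ (α−c)∫u². Any admissible α is ≤ 1 (rapidly oscillating u have ∫u²/∫(u')² → 0), and α = 1 would force 0 ≥ (1−c)∫u², impossible since c < 1; so 1−α > 0. By the sharp Poincaré inequality on H^1_0 of an interval of length L, ∫(u')² ≥ (π/L)²∫u² with equality for the first sine mode sin(π(x−x₀)/L) (x₀ the left endpoint), so the inequality holds for all u iff (1−α)(π/L)² ≥ α − c, i.e. α ≤ ((π/L)² + c)/((π/L)² + 1) = (1 + c(L/π)²)/(1 + (L/π)²). (Direct route, valid since c ≤ 0: Poincaré gives c∫u² ≥ c(L/π)²∫(u')², so a(u,u) ≥ (1 + c(L/π)²)∫(u')², while ||u||_{H^1}² ≤ (1 + (L/π)²)∫(u')²; dividing yields the same α.) With (π/L)² = 1 and c = -1/12, the largest admissible constant is α = ((π/L)² + c)/((π/L)² + 1).
Simplifying, α = 11/24.


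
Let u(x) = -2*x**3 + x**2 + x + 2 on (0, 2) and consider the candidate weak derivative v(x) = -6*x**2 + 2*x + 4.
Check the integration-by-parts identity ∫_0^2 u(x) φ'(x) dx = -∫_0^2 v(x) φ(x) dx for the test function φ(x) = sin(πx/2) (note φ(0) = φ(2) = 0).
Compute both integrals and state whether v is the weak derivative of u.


LHS = -192/π^3 + 36/π, RHS = -192/π^3 + 24/π. No, v is not the weak derivative of u.

u(x) = -2*x**3 + x**2 + x + 2, classical derivative u'(x) = -6*x**2 + 2*x + 1.
φ(x) = sin(πx/2), so φ'(x) = π*cos(π*x/2)/2.
Note φ(0) = φ(2) = 0, so the boundary term u·φ vanishes.
LHS = ∫_0^2 u(x) φ'(x) dx = ∫_0^2 (-π*x^3*cos(π*x/2) + π*x^2*cos(π*x/2)/2 + π*x*cos(π*x/2)/2 + π*cos(π*x/2)) dx. Term by term:
  ∫_0^2 π*cos(π*x/2) dx = 0;  ∫_0^2 π*x*cos(π*x/2)/2 dx = -4/π;  ∫_0^2 π*x^2*cos(π*x/2)/2 dx = -8/π;
  ∫_0^2 -π*x^3*cos(π*x/2) dx = -192/π^3 + 48/π.
Sum: 0 − 4/π − 8/π + -192/π^3 + 48/π = -192/π^3 + 36/π.
So LHS = -192/π^3 + 36/π.
∫_0^2 v(x) φ(x) dx = ∫_0^2 (-6*x^2*sin(π*x/2) + 2*x*sin(π*x/2) + 4*sin(π*x/2)) dx. Term by term:
  ∫_0^2 4*sin(π*x/2) dx = 16/π;  ∫_0^2 -6*x^2*sin(π*x/2) dx = -48/π + 192/π^3;  ∫_0^2 2*x*sin(π*x/2) dx = 8/π.
Sum: 16/π + -48/π + 192/π^3 + 8/π = -24/π + 192/π^3.
So RHS = -∫_0^2 v(x) φ(x) dx = -192/π^3 + 24/π.
LHS − RHS = 12/π ≠ 0, so the identity fails.
(For a valid weak derivative the identity must hold for EVERY test function, in particular this one. The failure shows v is NOT the weak derivative of u.)
Correct weak derivative would be u'(x) = -6*x**2 + 2*x + 1.


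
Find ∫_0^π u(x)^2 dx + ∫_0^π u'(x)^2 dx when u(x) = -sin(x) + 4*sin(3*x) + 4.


||u||_{H^1(0,π)}^2 = 16/3 + 97*π

u'(x) = -cos(x) + 12*cos(3*x).
Expand u² and (u')² and integrate term by term on (0, π), using: for integers n ≥ 1, ∫_0^π sin²(nx) dx = ∫_0^π cos²(nx) dx = π/2; for n ≠ n', ∫_0^π sin(nx)sin(n'x) dx = ∫_0^π cos(nx)cos(n'x) dx = 0; and by product-to-sum, ∫_0^π sin(nx)cos(n'x) dx = ½∫_0^π [sin((n+n')x) + sin((n−n')x)] dx, which is 0 when n+n' is even and 2n/(n²−n'²) when n+n' is odd (it need not vanish on (0, π)). For the constant mode: ∫_0^π 1 dx = π, ∫_0^π cos(nx) dx = 0, ∫_0^π sin(nx) dx = (1−(−1)^n)/n.
  u² squared terms: (4)²·∫1 dx = 16·π = 16*π;  (-1)²·∫sin(x)² dx = 1·π/2 = π/2;  (4)²·∫sin(3x)² dx = 16·π/2 = 8*π.
  u² cross terms: 2·(4)·(-1)·∫1·sin(x) dx = -8·(2) = -16;  2·(4)·(4)·∫1·sin(3x) dx = 32·(2/3) = 64/3;  2·(-1)·(4)·∫sin(x)·sin(3x) dx = -8·(0) = 0.
  So ∫_0^π u² dx = 16*π + π/2 + 8*π − 16 + 64/3 + 0 = 16/3 + 49*π/2.
  (u')² squared terms: (-1)²·∫cos(x)² dx = 1·π/2 = π/2;  (12)²·∫cos(3x)² dx = 144·π/2 = 72*π.
  (u')² cross terms: 2·(-1)·(12)·∫cos(x)·cos(3x) dx = -24·(0) = 0.
  So ∫_0^π (u')² dx = π/2 + 72*π + 0 = 145*π/2.
||u||_{H^1}^2 = (16/3 + 49*π/2) + (145*π/2) = 16/3 + 97*π.


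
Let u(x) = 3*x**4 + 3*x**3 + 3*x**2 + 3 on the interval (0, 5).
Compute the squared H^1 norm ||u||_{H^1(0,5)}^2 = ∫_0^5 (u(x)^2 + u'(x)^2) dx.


||u||_{H^1}^2 = 154822385/28

The H^1 norm (squared) on an interval (0, L) is
  ||u||_{H^1}^2 = ∫_0^L u(x)^2 dx + ∫_0^L u'(x)^2 dx.
Compute u'(x) = 12*x**3 + 9*x**2 + 6*x.
Then u(x)^2 = 9*x**8 + 18*x**7 + 27*x**6 + 18*x**5 + 27*x**4 + 18*x**3 + 18*x**2 + 9 and u'(x)^2 = 144*x**6 + 216*x**5 + 225*x**4 + 108*x**3 + 36*x**2.
Integrate each monomial from 0 to 5 using ∫_0^5 c·x^n dx = c·5^(n+1)/(n+1):
  ∫_0^5 u(x)^2 dx = ∫_0^5 (9*x^8 + 18*x^7 + 27*x^6 + 18*x^5 + 27*x^4 + 18*x^3 + 18*x^2 + 9) dx. Term by term:
    ∫_0^5 9*x^8 dx = 1953125;  ∫_0^5 18*x^7 dx = 3515625/4;  ∫_0^5 27*x^6 dx = 2109375/7;
    ∫_0^5 18*x^5 dx = 46875;  ∫_0^5 27*x^4 dx = 16875;  ∫_0^5 18*x^3 dx = 5625/2;
    ∫_0^5 18*x^2 dx = 750;  ∫_0^5 9 dx = 45.
  Sum: 1953125 + 3515625/4 + 2109375/7 + 46875 + 16875 + 5625/2 + 750 + 45 = 89620385/28.
  ∫_0^5 u'(x)^2 dx = ∫_0^5 (144*x^6 + 216*x^5 + 225*x^4 + 108*x^3 + 36*x^2) dx. Term by term:
    ∫_0^5 144*x^6 dx = 11250000/7;  ∫_0^5 216*x^5 dx = 562500;  ∫_0^5 225*x^4 dx = 140625;
    ∫_0^5 108*x^3 dx = 16875;  ∫_0^5 36*x^2 dx = 1500.
  Sum: 11250000/7 + 562500 + 140625 + 16875 + 1500 = 16300500/7.
Adding: ||u||_{H^1}^2 = 89620385/28 + 16300500/7 = 154822385/28.


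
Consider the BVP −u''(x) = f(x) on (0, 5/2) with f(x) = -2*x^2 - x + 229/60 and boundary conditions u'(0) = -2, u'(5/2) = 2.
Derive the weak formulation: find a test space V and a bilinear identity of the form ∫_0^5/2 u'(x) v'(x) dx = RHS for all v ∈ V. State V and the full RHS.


V = H^1(0, 5/2) (v unrestricted at boundary; u is determined up to an additive constant); weak form: ∫_0^5/2 u'v' dx = ∫_0^5/2 (-2*x^2 - x + 229/60) v dx + 2·v(5/2) + 2·v(0) for all v ∈ V.

Multiply both sides by a test function v and integrate from 0 to 5/2:
  ∫_0^5/2 −u''(x) v(x) dx = ∫_0^5/2 f(x) v(x) dx.
Integrate the LHS by parts once:
  ∫_0^5/2 −u'' v dx = −[u'(x) v(x)]_0^5/2 + ∫_0^5/2 u'(x) v'(x) dx.
Thus ∫_0^5/2 u'(x) v'(x) dx = ∫_0^5/2 f(x) v(x) dx + [u'(x) v(x)]_0^5/2.
Choose V so that boundary terms are either known or forced to vanish.
u has inhomogeneous Neumann u'(0) = -2, u'(5/2) = 2. [u' v]_0^5/2 = (2)·v(5/2) − (-2)·v(0) = 2·v(5/2) + 2·v(0). Take V = H^1(0, 5/2); boundary term becomes part of RHS.
Weak formulation: find u (satisfying any essential BC) such that ∫_0^5/2 u'(x) v'(x) dx = ∫_0^5/2 f v dx + 2·v(5/2) + 2·v(0) for all v ∈ V (Neumann data are natural BCs: they enter the RHS as boundary terms).
Substituting f(x) = -2*x^2 - x + 229/60, the right-hand side is ∫_0^5/2 (-2*x^2 - x + 229/60) v dx + 2·v(5/2) + 2·v(0).
Compatibility check (pure Neumann): taking v ≡ 1 ∈ V gives 0 = ∫_0^5/2 f dx + (2) − (-2), i.e. ∫_0^5/2 f dx must equal u'(0) − u'(5/2) = -4. Indeed ∫_0^5/2 (-2*x^2 - x + 229/60) dx = -4, so the data are compatible. The solution is then unique only up to an additive constant (fix it e.g. by requiring ∫_0^5/2 u dx = 0).
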